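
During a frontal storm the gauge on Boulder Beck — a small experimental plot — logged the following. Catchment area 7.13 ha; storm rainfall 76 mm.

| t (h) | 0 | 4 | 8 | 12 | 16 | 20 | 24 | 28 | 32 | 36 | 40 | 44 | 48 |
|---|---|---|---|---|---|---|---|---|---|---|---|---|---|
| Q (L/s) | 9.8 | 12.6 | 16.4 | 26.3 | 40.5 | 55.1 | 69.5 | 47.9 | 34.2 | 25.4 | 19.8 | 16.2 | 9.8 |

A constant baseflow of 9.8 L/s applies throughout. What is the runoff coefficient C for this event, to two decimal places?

C ≈ 0.68

ΣQ_DR = 256.1 L/s; V = ΣQ_DR·Δt = 3.688 × 10^6 L.
Runoff depth d = V / A = 51.72 mm.
C = d / P = 51.72 / 76 = 0.68.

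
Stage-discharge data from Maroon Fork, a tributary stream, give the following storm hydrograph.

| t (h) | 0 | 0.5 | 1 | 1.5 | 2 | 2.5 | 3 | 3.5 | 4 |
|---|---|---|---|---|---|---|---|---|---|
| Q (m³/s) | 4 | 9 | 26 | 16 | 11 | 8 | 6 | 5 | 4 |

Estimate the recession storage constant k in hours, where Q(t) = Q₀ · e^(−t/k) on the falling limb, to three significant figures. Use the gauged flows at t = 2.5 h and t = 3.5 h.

k ≈ 2.13 h

On the falling limb, Q drops from 8 to 5 m³/s between t = 2.5 h and t = 3.5 h (Δt = 1 h).
k = −Δt / ln(Q₂/Q₁) = −1 / ln(5/8) = 2.13 h.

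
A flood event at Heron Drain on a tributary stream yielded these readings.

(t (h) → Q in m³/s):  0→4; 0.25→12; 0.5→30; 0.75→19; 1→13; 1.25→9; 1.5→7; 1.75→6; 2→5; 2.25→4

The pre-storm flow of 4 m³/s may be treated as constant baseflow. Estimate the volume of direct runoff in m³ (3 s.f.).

Direct-runoff ordinates (Q − Q_b): 0.0, 8.0, 26.0, 15.0, 9.0, 5.0, 3.0, 2.0, 1.0, 0.0 m³/s.
ΣQ_DR = 69.00 m³/s.
With Δt = 0.25 h = 900 s, V = ΣQ_DR · Δt = 69.00 × 900 = 62100 m³.

V ≈ 62100 m³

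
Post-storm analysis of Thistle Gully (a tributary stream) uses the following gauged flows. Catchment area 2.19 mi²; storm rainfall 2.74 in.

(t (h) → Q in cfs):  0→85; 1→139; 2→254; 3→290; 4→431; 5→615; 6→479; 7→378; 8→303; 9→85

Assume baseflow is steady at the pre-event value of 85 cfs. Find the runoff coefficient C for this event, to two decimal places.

ΣQ_DR = 2209 cfs; V = ΣQ_DR·Δt = 7.952 × 10^6 ft³.
Runoff depth d = V / A = 1.563 in.
C = d / P = 1.563 / 2.74 = 0.57.

C ≈ 0.57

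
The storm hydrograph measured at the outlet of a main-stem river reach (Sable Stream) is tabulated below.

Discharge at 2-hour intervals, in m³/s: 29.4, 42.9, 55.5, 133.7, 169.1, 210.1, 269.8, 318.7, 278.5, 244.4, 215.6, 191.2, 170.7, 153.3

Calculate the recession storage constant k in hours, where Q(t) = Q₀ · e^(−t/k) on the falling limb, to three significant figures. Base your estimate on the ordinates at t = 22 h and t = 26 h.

k ≈ 18.1 h

On the falling limb, Q drops from 191.2 to 153.3 m³/s between t = 22 h and t = 26 h (Δt = 4 h).
k = −Δt / ln(Q₂/Q₁) = −4 / ln(153.3/191.2) = 18.1 h.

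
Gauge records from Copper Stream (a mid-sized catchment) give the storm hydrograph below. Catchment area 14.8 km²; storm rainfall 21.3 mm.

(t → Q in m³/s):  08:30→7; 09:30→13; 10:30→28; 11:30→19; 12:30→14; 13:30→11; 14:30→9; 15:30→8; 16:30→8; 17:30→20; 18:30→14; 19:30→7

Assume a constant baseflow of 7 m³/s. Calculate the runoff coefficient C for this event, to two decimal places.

C ≈ 0.85

ΣQ_DR = 74.00 m³/s; V = ΣQ_DR·Δt = 2.664 × 10^5 m³.
Runoff depth d = V / A = 18.00 mm.
C = d / P = 18.00 / 21.3 = 0.85.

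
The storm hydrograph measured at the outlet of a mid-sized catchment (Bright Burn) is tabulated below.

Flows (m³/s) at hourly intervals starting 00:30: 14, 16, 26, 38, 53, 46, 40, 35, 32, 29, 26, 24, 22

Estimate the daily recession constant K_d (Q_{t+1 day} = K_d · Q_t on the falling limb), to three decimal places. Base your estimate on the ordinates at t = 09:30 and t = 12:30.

K_d ≈ 0.110

Between t = 09:30 and t = 12:30 the flow falls from 29 to 22 m³/s over 3×1 h = 3 h.
Per-interval ratio K = (22/29)^(1/3) = 0.9120; K_d = K^(24/1) = 0.110.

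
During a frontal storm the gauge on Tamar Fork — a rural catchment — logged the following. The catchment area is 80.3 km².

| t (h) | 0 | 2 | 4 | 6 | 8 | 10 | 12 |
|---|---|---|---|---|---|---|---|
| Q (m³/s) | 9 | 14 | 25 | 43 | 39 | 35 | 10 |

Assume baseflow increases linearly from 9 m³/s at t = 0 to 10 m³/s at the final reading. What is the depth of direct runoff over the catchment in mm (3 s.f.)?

d ≈ 9.73 mm

Direct runoff: 0.00, 4.83, 15.67, 33.50, 29.33, 25.17, 0.00 m³/s; ΣQ_DR = 108.5 m³/s.
V = ΣQ_DR · Δt = 108.5 × 7200 s = 7.812 × 10^5 m³.
Over A = 80.3 km², depth = V / A = 9.73 mm.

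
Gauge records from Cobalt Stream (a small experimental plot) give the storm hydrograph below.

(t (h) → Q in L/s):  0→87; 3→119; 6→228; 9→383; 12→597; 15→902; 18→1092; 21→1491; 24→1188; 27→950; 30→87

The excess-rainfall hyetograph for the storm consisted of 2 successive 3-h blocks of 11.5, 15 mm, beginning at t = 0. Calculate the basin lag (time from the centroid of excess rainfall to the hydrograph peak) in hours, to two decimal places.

t_L ≈ 17.80 h

Centroid of excess rainfall: t_c = Σ P_i·t̄_i / ΣP_i = 3.1981 h (block centres at 1.5, 4.5 h).
Hydrograph peak occurs at t = 21 h, so basin lag t_L = 21 − 3.1981 = 17.80 h.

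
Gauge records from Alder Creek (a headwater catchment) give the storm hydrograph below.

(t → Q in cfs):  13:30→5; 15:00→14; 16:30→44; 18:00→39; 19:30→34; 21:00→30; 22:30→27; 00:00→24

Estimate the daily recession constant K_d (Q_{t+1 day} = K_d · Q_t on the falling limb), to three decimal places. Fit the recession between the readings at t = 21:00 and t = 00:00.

Between t = 21:00 and t = 00:00 the flow falls from 30 to 24 cfs over 2×1.5 h = 3 h.
Per-interval ratio K = (24/30)^(1/2) = 0.8944; K_d = K^(24/1.5) = 0.168.

K_d ≈ 0.168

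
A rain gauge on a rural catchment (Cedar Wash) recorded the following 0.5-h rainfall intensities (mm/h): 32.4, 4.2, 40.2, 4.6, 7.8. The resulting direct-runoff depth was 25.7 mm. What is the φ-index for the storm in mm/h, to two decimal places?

φ ≈ 10.60 mm/h

Only the 2 blocks with intensity above φ contribute runoff: 32.4, 40.2 mm/h.
Σ(I−φ)·Δt = d  ⇒  (32.4+40.2 − 2φ)·0.5 = 25.7
φ = (72.60 − 25.7/0.5) / 2 = 10.60 mm/h.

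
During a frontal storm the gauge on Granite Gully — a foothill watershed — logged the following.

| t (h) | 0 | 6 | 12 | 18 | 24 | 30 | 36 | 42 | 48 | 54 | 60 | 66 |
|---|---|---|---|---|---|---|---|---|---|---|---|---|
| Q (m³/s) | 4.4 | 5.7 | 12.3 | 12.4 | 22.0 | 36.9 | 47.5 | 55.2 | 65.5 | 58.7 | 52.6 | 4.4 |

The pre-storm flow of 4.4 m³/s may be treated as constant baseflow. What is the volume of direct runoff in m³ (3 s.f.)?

Direct-runoff ordinates (Q − Q_b): 0.0, 1.3, 7.9, 8.0, 17.6, 32.5, 43.1, 50.8, 61.1, 54.3, 48.2, 0.0 m³/s.
ΣQ_DR = 324.8 m³/s.
With Δt = 6 h = 21600 s, V = ΣQ_DR · Δt = 324.8 × 21600 = 7.02 × 10^6 m³.

V ≈ 7.02 × 10^6 m³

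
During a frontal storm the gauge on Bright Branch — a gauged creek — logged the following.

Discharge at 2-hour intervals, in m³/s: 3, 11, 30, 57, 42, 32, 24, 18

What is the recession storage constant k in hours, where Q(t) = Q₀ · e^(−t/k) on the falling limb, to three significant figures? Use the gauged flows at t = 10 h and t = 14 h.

k ≈ 6.95 h

On the falling limb, Q drops from 32 to 18 m³/s between t = 10 h and t = 14 h (Δt = 4 h).
k = −Δt / ln(Q₂/Q₁) = −4 / ln(18/32) = 6.95 h.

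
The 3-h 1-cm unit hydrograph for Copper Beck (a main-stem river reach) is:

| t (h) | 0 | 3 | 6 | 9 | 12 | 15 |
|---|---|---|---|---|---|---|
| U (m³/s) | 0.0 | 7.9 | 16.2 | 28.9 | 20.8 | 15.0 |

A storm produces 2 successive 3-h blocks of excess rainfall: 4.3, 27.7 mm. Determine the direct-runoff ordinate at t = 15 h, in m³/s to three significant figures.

By discrete convolution, Q_j = Σ (P_i / 10 mm) · U_{j−i}.
At t = 15 h (j=5): Q = (4.3/10)·15.0 + (27.7/10)·20.8 = 64.1 m³/s.

Q ≈ 64.1 m³/s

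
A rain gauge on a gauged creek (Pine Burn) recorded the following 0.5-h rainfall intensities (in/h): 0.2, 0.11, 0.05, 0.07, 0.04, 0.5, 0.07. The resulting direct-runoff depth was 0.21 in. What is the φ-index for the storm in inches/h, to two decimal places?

Only the 2 blocks with intensity above φ contribute runoff: 0.2, 0.5 in/h.
Σ(I−φ)·Δt = d  ⇒  (0.2+0.5 − 2φ)·0.5 = 0.21
φ = (0.7000 − 0.21/0.5) / 2 = 0.14 in/h.

φ ≈ 0.14 in/h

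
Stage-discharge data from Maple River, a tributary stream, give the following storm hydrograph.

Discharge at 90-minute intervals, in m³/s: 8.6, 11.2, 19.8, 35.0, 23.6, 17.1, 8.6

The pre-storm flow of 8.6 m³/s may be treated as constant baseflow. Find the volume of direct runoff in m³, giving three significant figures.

Direct-runoff ordinates (Q − Q_b): 0.0, 2.6, 11.2, 26.4, 15.0, 8.5, 0.0 m³/s.
ΣQ_DR = 63.70 m³/s.
With Δt = 1.5 h = 5400 s, V = ΣQ_DR · Δt = 63.70 × 5400 = 3.44 × 10^5 m³.

V ≈ 3.44 × 10^5 m³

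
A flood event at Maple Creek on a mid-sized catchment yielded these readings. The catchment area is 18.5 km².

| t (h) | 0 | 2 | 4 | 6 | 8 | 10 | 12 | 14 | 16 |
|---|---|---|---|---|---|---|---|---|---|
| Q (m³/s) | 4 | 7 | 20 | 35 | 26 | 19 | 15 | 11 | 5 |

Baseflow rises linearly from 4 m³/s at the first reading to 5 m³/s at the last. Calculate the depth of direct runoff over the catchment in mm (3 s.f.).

d ≈ 39.5 mm

Direct runoff: 0.00, 2.88, 15.75, 30.62, 21.50, 14.38, 10.25, 6.12, 0.00 m³/s; ΣQ_DR = 101.5 m³/s.
V = ΣQ_DR · Δt = 101.5 × 7200 s = 7.308 × 10^5 m³.
Over A = 18.5 km², depth = V / A = 39.5 mm.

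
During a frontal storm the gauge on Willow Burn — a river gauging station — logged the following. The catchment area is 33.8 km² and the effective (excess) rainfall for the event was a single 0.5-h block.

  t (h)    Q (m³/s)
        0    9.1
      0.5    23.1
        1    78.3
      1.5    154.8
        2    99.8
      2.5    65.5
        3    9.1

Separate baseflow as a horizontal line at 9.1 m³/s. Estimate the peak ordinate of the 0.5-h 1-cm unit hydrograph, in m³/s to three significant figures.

Direct runoff: 0.0, 14.0, 69.2, 145.7, 90.7, 56.4, 0.0 m³/s; ΣQ_DR = 376.0 m³/s, peak = 145.7 m³/s.
Runoff depth d = ΣQ_DR·Δt / A = 376.0 × 1800 / (33.8 km²) = 20.02 mm.
The 1-cm UH is the DRH scaled by (10 mm)/d, so U_p = 145.7 × 10/20.02 = 72.8 m³/s.

U_p ≈ 72.8 m³/s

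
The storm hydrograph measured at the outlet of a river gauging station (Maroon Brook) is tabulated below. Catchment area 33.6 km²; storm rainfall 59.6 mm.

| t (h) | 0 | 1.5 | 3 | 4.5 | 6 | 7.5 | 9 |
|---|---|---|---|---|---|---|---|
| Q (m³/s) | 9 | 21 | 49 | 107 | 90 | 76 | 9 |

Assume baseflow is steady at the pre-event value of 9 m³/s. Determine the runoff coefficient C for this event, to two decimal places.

C ≈ 0.80

ΣQ_DR = 298.0 m³/s; V = ΣQ_DR·Δt = 1.609 × 10^6 m³.
Runoff depth d = V / A = 47.89 mm.
C = d / P = 47.89 / 59.6 = 0.80.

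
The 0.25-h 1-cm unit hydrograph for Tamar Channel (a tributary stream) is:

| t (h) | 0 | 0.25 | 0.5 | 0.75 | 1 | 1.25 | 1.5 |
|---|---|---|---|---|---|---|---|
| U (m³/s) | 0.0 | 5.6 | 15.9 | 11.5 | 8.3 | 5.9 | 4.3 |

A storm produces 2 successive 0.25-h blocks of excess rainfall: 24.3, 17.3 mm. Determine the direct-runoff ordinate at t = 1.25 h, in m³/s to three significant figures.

Q ≈ 28.7 m³/s

By discrete convolution, Q_j = Σ (P_i / 10 mm) · U_{j−i}.
At t = 1.25 h (j=5): Q = (24.3/10)·5.9 + (17.3/10)·8.3 = 28.7 m³/s.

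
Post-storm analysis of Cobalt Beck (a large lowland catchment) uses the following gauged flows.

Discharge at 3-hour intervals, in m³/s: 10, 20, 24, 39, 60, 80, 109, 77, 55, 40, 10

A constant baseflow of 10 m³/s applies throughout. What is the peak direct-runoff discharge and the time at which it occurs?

Subtracting baseflow gives direct-runoff ordinates: 0.0, 10.0, 14.0, 29.0, 50.0, 70.0, 99.0, 67.0, 45.0, 30.0, 0.0 m³/s.
The maximum is 99.0 m³/s, occurring at the reading for t = 18 h.

Q_p = 99.0 m³/s at t = 18 h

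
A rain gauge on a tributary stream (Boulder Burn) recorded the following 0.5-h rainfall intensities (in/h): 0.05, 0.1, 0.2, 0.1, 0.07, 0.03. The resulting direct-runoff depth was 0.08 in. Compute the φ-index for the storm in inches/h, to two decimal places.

Only the 3 blocks with intensity above φ contribute runoff: 0.1, 0.2, 0.1 in/h.
Σ(I−φ)·Δt = d  ⇒  (0.1+0.2+0.1 − 3φ)·0.5 = 0.08
φ = (0.4000 − 0.08/0.5) / 3 = 0.08 in/h.

φ ≈ 0.08 in/h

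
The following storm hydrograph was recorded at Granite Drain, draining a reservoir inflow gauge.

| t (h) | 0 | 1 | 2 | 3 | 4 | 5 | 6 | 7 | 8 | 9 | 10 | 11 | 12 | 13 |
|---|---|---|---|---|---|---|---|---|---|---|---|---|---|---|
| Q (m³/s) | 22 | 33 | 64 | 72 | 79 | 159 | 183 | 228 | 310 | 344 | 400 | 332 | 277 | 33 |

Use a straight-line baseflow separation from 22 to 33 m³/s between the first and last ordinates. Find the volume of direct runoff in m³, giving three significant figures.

Direct-runoff ordinates (Q − Q_b): 0.00, 10.15, 40.31, 47.46, 53.62, 132.77, 155.92, 200.08, 281.23, 314.38, 369.54, 300.69, 244.85, 0.00 m³/s.
ΣQ_DR = 2151 m³/s.
With Δt = 1 h = 3600 s, V = ΣQ_DR · Δt = 2151 × 3600 = 7.74 × 10^6 m³.

V ≈ 7.74 × 10^6 m³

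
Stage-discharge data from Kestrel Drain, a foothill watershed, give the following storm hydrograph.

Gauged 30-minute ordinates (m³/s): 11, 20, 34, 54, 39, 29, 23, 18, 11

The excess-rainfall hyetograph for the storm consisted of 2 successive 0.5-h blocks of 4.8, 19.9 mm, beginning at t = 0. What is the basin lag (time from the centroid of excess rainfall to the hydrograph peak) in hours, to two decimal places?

Centroid of excess rainfall: t_c = Σ P_i·t̄_i / ΣP_i = 0.6528 h (block centres at 0.25, 0.75 h).
Hydrograph peak occurs at t = 1.5 h, so basin lag t_L = 1.5 − 0.6528 = 0.85 h.

t_L ≈ 0.85 h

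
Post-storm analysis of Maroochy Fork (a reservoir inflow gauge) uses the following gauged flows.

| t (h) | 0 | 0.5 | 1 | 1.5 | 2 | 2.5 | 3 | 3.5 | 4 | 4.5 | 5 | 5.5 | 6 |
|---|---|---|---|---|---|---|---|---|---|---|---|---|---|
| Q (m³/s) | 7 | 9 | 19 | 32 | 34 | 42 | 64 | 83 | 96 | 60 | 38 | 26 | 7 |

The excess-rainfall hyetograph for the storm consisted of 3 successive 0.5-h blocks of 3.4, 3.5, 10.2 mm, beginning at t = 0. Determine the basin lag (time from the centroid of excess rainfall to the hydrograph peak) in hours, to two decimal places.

t_L ≈ 3.05 h

Centroid of excess rainfall: t_c = Σ P_i·t̄_i / ΣP_i = 0.9488 h (block centres at 0.25, 0.75, 1.25 h).
Hydrograph peak occurs at t = 4 h, so basin lag t_L = 4 − 0.9488 = 3.05 h.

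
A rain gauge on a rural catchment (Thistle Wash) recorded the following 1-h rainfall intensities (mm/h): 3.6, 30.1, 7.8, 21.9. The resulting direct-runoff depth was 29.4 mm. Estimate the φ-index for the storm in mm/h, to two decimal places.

Only the 2 blocks with intensity above φ contribute runoff: 30.1, 21.9 mm/h.
Σ(I−φ)·Δt = d  ⇒  (30.1+21.9 − 2φ)·1 = 29.4
φ = (52.00 − 29.4/1) / 2 = 11.30 mm/h.

φ ≈ 11.30 mm/h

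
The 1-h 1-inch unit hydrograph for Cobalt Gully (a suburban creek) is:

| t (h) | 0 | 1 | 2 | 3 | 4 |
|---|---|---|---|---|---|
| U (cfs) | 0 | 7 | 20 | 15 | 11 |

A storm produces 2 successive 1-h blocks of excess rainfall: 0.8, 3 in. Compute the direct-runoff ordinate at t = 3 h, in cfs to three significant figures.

Q ≈ 72.0 cfs

By discrete convolution, Q_j = Σ (P_i / 1 in) · U_{j−i}.
At t = 3 h (j=3): Q = (0.8/1)·15 + (3/1)·20 = 72.0 cfs.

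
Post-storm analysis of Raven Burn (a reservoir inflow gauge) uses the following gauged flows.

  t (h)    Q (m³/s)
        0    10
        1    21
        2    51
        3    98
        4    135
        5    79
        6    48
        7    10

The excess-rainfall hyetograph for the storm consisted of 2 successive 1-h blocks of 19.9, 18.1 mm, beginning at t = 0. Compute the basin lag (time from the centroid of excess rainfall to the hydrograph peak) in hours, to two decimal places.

Centroid of excess rainfall: t_c = Σ P_i·t̄_i / ΣP_i = 0.9763 h (block centres at 0.5, 1.5 h).
Hydrograph peak occurs at t = 4 h, so basin lag t_L = 4 − 0.9763 = 3.02 h.

t_L ≈ 3.02 h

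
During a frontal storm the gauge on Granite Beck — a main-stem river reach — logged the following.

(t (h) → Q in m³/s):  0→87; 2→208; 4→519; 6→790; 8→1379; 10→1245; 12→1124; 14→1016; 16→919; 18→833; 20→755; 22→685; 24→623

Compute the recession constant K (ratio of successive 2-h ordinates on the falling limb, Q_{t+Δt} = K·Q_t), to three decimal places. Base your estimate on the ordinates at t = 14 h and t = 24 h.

K ≈ 0.907

Using the recession-limb readings at t = 14 h and t = 24 h: Q falls from 1016 to 623 m³/s over 5 intervals.
K = (Q₂/Q₁)^(1/5) = (623/1016)^(1/5) = 0.907.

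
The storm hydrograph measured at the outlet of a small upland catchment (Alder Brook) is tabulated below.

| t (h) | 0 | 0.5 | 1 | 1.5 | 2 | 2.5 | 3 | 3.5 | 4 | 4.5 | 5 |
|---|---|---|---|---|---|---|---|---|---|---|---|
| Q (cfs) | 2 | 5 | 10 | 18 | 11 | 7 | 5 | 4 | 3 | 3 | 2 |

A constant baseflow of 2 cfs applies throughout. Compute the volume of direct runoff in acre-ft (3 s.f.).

Direct-runoff ordinates (Q − Q_b): 0.0, 3.0, 8.0, 16.0, 9.0, 5.0, 3.0, 2.0, 1.0, 1.0, 0.0 cfs.
ΣQ_DR = 48.00 cfs.
With Δt = 0.5 h = 1800 s, V = ΣQ_DR · Δt = 48.00 × 1800 = 86400 ft³ = 1.98 acre-ft.

V ≈ 1.98 acre-ft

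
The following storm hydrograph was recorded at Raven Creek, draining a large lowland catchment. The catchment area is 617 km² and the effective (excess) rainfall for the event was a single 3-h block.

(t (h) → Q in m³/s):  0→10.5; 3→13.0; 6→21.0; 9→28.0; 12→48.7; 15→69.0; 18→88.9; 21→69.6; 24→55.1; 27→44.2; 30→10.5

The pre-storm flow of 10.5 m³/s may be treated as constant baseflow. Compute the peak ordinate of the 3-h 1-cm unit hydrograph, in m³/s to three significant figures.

U_p ≈ 131 m³/s

Direct runoff: 0.0, 2.5, 10.5, 17.5, 38.2, 58.5, 78.4, 59.1, 44.6, 33.7, 0.0 m³/s; ΣQ_DR = 343.0 m³/s, peak = 78.4 m³/s.
Runoff depth d = ΣQ_DR·Δt / A = 343.0 × 10800 / (617 km²) = 6.004 mm.
The 1-cm UH is the DRH scaled by (10 mm)/d, so U_p = 78.4 × 10/6.004 = 131 m³/s.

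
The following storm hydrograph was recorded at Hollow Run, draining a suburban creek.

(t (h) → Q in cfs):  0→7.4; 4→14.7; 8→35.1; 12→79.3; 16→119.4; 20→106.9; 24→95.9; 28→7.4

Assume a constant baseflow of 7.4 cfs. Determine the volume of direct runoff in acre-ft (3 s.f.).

Direct-runoff ordinates (Q − Q_b): 0.0, 7.3, 27.7, 71.9, 112.0, 99.5, 88.5, 0.0 cfs.
ΣQ_DR = 406.9 cfs.
With Δt = 4 h = 14400 s, V = ΣQ_DR · Δt = 406.9 × 14400 = 5.86 × 10^6 ft³ = 135 acre-ft.

V ≈ 135 acre-ft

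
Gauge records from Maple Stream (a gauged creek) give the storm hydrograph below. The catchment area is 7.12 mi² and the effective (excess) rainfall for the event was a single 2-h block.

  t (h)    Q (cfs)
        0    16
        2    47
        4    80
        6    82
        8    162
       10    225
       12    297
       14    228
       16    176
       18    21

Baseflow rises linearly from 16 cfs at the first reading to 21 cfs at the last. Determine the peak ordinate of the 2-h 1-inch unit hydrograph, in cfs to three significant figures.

U_p ≈ 555 cfs

Direct runoff: 0.00, 30.44, 62.89, 64.33, 143.78, 206.22, 277.67, 208.11, 155.56, 0.00 cfs; ΣQ_DR = 1149 cfs, peak = 277.67 cfs.
Runoff depth d = ΣQ_DR·Δt / A = 1149 × 7200 / (7.12 mi²) = 0.5001 in.
The 1-inch UH is the DRH scaled by (1 in)/d, so U_p = 277.67 × 1/0.5001 = 555 cfs.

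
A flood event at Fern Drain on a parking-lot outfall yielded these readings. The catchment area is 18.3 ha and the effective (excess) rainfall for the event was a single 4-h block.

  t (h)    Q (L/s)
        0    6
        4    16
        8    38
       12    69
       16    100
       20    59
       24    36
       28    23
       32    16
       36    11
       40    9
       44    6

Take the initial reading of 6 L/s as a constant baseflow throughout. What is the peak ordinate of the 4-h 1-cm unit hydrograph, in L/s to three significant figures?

U_p ≈ 37.7 L/s

Direct runoff: 0.0, 10.0, 32.0, 63.0, 94.0, 53.0, 30.0, 17.0, 10.0, 5.0, 3.0, 0.0 L/s; ΣQ_DR = 317.0 L/s, peak = 94.0 L/s.
Runoff depth d = ΣQ_DR·Δt / A = 317.0 × 14400 / (18.3 ha) = 24.94 mm.
The 1-cm UH is the DRH scaled by (10 mm)/d, so U_p = 94.0 × 10/24.94 = 37.7 L/s.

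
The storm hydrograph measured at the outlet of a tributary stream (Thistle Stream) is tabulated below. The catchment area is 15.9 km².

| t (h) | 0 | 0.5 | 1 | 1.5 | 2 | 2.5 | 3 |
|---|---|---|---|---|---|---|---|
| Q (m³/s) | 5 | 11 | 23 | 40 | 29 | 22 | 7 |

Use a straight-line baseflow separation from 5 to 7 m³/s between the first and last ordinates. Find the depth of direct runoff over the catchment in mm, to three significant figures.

d ≈ 10.8 mm

Direct runoff: 0.00, 5.67, 17.33, 34.00, 22.67, 15.33, 0.00 m³/s; ΣQ_DR = 95.00 m³/s.
V = ΣQ_DR · Δt = 95.00 × 1800 s = 1.710 × 10^5 m³.
Over A = 15.9 km², depth = V / A = 10.8 mm.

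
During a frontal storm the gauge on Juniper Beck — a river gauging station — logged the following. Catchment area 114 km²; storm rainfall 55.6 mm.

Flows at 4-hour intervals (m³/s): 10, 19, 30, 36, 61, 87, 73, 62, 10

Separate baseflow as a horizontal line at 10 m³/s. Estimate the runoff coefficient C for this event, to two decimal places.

ΣQ_DR = 298.0 m³/s; V = ΣQ_DR·Δt = 4.291 × 10^6 m³.
Runoff depth d = V / A = 37.64 mm.
C = d / P = 37.64 / 55.6 = 0.68.

C ≈ 0.68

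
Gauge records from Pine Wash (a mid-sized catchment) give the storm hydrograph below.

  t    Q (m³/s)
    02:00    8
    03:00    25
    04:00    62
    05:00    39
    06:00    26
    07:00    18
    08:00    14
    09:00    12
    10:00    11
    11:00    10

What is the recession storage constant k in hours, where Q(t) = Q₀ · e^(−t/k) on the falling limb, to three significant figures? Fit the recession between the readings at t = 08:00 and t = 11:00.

k ≈ 8.92 h

On the falling limb, Q drops from 14 to 10 m³/s between t = 08:00 and t = 11:00 (Δt = 3 h).
k = −Δt / ln(Q₂/Q₁) = −3 / ln(10/14) = 8.92 h.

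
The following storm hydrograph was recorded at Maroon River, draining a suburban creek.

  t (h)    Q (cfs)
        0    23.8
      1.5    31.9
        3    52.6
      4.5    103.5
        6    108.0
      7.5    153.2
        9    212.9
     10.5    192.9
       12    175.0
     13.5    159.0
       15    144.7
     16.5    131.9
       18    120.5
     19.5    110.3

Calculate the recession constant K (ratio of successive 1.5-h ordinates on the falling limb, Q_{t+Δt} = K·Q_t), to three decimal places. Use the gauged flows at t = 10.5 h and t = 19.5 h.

Using the recession-limb readings at t = 10.5 h and t = 19.5 h: Q falls from 192.9 to 110.3 cfs over 6 intervals.
K = (Q₂/Q₁)^(1/6) = (110.3/192.9)^(1/6) = 0.911.

K ≈ 0.911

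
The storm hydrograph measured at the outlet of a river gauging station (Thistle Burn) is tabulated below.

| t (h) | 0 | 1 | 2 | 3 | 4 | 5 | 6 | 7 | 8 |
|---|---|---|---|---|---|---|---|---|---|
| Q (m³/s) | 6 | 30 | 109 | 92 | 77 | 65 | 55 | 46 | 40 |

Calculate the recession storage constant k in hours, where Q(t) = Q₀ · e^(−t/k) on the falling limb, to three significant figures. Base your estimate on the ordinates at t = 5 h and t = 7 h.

On the falling limb, Q drops from 65 to 46 m³/s between t = 5 h and t = 7 h (Δt = 2 h).
k = −Δt / ln(Q₂/Q₁) = −2 / ln(46/65) = 5.78 h.

k ≈ 5.78 h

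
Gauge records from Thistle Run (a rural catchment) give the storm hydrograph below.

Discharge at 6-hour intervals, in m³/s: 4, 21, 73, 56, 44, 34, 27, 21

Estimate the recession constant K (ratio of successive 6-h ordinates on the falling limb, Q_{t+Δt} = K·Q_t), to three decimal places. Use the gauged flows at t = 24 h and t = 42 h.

K ≈ 0.781

Using the recession-limb readings at t = 24 h and t = 42 h: Q falls from 44 to 21 m³/s over 3 intervals.
K = (Q₂/Q₁)^(1/3) = (21/44)^(1/3) = 0.781.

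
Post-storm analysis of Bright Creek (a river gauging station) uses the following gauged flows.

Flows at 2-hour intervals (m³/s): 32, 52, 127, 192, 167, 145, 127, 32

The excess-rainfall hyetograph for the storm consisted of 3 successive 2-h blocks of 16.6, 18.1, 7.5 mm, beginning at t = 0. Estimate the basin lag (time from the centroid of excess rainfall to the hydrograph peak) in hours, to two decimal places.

Centroid of excess rainfall: t_c = Σ P_i·t̄_i / ΣP_i = 2.5687 h (block centres at 1, 3, 5 h).
Hydrograph peak occurs at t = 6 h, so basin lag t_L = 6 − 2.5687 = 3.43 h.

t_L ≈ 3.43 h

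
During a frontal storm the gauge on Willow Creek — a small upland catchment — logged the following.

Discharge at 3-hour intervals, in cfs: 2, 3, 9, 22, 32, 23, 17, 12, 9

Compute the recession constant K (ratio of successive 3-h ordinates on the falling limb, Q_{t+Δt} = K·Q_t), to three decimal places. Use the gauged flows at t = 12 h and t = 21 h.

K ≈ 0.721

Using the recession-limb readings at t = 12 h and t = 21 h: Q falls from 32 to 12 cfs over 3 intervals.
K = (Q₂/Q₁)^(1/3) = (12/32)^(1/3) = 0.721.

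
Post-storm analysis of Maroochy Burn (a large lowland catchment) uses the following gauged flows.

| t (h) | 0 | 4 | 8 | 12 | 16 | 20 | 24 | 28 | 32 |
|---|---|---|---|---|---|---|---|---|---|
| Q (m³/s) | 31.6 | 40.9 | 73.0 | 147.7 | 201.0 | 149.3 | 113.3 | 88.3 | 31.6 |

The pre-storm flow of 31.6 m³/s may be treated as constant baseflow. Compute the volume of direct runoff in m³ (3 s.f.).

Direct-runoff ordinates (Q − Q_b): 0.0, 9.3, 41.4, 116.1, 169.4, 117.7, 81.7, 56.7, 0.0 m³/s.
ΣQ_DR = 592.3 m³/s.
With Δt = 4 h = 14400 s, V = ΣQ_DR · Δt = 592.3 × 14400 = 8.53 × 10^6 m³.

V ≈ 8.53 × 10^6 m³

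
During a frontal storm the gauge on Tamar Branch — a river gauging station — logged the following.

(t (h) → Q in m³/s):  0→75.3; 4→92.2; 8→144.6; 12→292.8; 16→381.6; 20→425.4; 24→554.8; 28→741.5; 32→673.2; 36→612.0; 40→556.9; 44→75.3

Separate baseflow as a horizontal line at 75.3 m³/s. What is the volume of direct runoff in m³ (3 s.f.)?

Direct-runoff ordinates (Q − Q_b): 0.0, 16.9, 69.3, 217.5, 306.3, 350.1, 479.5, 666.2, 597.9, 536.7, 481.6, 0.0 m³/s.
ΣQ_DR = 3722 m³/s.
With Δt = 4 h = 14400 s, V = ΣQ_DR · Δt = 3722 × 14400 = 5.36 × 10^7 m³.

V ≈ 5.36 × 10^7 m³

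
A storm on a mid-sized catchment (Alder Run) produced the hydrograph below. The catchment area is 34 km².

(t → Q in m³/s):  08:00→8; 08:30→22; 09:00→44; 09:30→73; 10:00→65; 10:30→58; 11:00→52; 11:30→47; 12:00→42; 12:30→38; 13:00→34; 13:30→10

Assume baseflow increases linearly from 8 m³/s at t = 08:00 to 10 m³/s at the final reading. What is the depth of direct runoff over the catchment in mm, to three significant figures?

Direct runoff: 0.00, 13.82, 35.64, 64.45, 56.27, 49.09, 42.91, 37.73, 32.55, 28.36, 24.18, 0.00 m³/s; ΣQ_DR = 385.0 m³/s.
V = ΣQ_DR · Δt = 385.0 × 1800 s = 6.930 × 10^5 m³.
Over A = 34 km², depth = V / A = 20.4 mm.

d ≈ 20.4 mm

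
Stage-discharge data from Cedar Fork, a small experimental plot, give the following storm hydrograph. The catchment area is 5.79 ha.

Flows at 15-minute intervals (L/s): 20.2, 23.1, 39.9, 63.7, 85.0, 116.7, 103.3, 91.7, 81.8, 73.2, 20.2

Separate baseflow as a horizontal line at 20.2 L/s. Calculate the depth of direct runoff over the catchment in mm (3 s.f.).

d ≈ 7.72 mm

Direct runoff: 0.0, 2.9, 19.7, 43.5, 64.8, 96.5, 83.1, 71.5, 61.6, 53.0, 0.0 L/s; ΣQ_DR = 496.6 L/s.
V = ΣQ_DR · Δt = 496.6 × 900 s = 4.469 × 10^5 L.
Over A = 5.79 ha, depth = V / A = 7.72 mm.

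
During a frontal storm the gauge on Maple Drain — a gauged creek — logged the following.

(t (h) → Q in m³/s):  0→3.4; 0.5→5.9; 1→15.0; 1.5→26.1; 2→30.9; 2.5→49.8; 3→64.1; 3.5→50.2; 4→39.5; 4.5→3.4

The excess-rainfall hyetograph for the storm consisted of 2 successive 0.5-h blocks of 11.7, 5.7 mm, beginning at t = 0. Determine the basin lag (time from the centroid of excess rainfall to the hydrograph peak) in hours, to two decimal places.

Centroid of excess rainfall: t_c = Σ P_i·t̄_i / ΣP_i = 0.4138 h (block centres at 0.25, 0.75 h).
Hydrograph peak occurs at t = 3 h, so basin lag t_L = 3 − 0.4138 = 2.59 h.

t_L ≈ 2.59 h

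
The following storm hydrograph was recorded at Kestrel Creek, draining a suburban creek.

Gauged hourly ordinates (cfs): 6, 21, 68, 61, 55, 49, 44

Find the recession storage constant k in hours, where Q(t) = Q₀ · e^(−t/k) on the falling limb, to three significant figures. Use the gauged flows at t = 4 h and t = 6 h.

k ≈ 8.96 h

On the falling limb, Q drops from 55 to 44 cfs between t = 4 h and t = 6 h (Δt = 2 h).
k = −Δt / ln(Q₂/Q₁) = −2 / ln(44/55) = 8.96 h.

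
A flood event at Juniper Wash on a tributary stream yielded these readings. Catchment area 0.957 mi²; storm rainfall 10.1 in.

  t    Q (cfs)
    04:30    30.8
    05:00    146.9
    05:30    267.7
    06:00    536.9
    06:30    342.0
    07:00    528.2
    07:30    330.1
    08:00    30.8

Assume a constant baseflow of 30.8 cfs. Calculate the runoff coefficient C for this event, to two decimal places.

C ≈ 0.16

ΣQ_DR = 1967 cfs; V = ΣQ_DR·Δt = 3.541 × 10^6 ft³.
Runoff depth d = V / A = 1.592 in.
C = d / P = 1.592 / 10.1 = 0.16.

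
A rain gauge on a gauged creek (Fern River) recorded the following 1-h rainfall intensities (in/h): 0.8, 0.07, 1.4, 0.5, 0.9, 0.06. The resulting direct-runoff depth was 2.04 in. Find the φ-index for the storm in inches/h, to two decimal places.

Only the 4 blocks with intensity above φ contribute runoff: 0.8, 1.4, 0.5, 0.9 in/h.
Σ(I−φ)·Δt = d  ⇒  (0.8+1.4+0.5+0.9 − 4φ)·1 = 2.04
φ = (3.600 − 2.04/1) / 4 = 0.39 in/h.

φ ≈ 0.39 in/h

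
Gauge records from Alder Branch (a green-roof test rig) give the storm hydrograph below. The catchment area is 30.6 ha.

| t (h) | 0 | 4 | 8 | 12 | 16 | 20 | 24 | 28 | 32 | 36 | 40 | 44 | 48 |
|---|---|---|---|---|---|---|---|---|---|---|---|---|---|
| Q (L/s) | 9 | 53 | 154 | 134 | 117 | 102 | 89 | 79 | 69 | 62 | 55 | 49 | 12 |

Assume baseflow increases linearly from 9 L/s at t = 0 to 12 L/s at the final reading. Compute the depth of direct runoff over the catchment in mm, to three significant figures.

d ≈ 39.9 mm

Direct runoff: 0.00, 43.75, 144.50, 124.25, 107.00, 91.75, 78.50, 68.25, 58.00, 50.75, 43.50, 37.25, 0.00 L/s; ΣQ_DR = 847.5 L/s.
V = ΣQ_DR · Δt = 847.5 × 14400 s = 1.220 × 10^7 L.
Over A = 30.6 ha, depth = V / A = 39.9 mm.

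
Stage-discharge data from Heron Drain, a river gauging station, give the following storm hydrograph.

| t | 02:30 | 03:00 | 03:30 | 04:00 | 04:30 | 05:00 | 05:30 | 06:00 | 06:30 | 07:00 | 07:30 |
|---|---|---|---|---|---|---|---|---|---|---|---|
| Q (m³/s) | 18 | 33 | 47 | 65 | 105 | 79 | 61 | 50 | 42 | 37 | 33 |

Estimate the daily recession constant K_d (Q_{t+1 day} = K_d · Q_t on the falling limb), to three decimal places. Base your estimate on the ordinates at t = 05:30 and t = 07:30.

Between t = 05:30 and t = 07:30 the flow falls from 61 to 33 m³/s over 4×0.5 h = 2 h.
Per-interval ratio K = (33/61)^(1/4) = 0.8576; K_d = K^(24/0.5) = 0.001.

K_d ≈ 0.001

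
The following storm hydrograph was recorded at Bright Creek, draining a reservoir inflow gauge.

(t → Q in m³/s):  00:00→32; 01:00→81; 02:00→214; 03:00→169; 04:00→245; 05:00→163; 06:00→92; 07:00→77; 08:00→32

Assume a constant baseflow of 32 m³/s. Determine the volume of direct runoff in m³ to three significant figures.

V ≈ 2.94 × 10^6 m³

Direct-runoff ordinates (Q − Q_b): 0.0, 49.0, 182.0, 137.0, 213.0, 131.0, 60.0, 45.0, 0.0 m³/s.
ΣQ_DR = 817.0 m³/s.
With Δt = 1 h = 3600 s, V = ΣQ_DR · Δt = 817.0 × 3600 = 2.94 × 10^6 m³.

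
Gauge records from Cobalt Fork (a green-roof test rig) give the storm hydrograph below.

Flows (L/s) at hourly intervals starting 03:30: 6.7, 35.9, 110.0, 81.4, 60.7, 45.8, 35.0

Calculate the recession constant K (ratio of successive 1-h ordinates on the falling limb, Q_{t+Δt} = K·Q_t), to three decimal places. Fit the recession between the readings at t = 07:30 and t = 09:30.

Using the recession-limb readings at t = 07:30 and t = 09:30: Q falls from 60.7 to 35.0 L/s over 2 intervals.
K = (Q₂/Q₁)^(1/2) = (35.0/60.7)^(1/2) = 0.759.

K ≈ 0.759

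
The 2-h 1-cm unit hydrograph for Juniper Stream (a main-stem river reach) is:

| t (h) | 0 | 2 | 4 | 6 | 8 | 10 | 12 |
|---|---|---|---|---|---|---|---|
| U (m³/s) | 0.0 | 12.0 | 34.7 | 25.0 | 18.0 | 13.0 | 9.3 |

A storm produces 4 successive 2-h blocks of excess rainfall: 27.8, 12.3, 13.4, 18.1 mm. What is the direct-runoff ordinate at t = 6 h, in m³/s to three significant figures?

Q ≈ 128 m³/s

By discrete convolution, Q_j = Σ (P_i / 10 mm) · U_{j−i}.
At t = 6 h (j=3): Q = (27.8/10)·25.0 + (12.3/10)·34.7 + (13.4/10)·12.0 + (18.1/10)·0.0 = 128 m³/s.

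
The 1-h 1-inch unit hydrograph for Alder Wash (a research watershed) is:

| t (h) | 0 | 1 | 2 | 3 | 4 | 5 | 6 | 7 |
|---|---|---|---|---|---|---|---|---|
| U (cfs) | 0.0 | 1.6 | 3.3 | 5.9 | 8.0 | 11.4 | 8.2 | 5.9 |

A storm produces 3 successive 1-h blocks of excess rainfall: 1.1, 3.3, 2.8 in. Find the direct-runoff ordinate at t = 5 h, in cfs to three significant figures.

By discrete convolution, Q_j = Σ (P_i / 1 in) · U_{j−i}.
At t = 5 h (j=5): Q = (1.1/1)·11.4 + (3.3/1)·8.0 + (2.8/1)·5.9 = 55.5 cfs.

Q ≈ 55.5 cfs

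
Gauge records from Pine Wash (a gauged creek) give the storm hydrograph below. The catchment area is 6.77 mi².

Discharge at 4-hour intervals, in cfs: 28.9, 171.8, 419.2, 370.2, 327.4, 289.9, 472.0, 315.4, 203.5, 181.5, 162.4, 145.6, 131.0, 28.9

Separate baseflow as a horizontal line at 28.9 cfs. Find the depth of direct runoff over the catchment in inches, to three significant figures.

d ≈ 2.60 in

Direct runoff: 0.0, 142.9, 390.3, 341.3, 298.5, 261.0, 443.1, 286.5, 174.6, 152.6, 133.5, 116.7, 102.1, 0.0 cfs; ΣQ_DR = 2843 cfs.
V = ΣQ_DR · Δt = 2843 × 14400 s = 4.094 × 10^7 ft³.
Over A = 6.77 mi², depth = V / A = 2.60 in.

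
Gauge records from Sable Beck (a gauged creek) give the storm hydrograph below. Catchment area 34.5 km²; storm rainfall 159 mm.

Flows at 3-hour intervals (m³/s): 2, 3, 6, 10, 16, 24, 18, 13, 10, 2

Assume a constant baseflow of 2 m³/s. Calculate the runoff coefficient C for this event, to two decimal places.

ΣQ_DR = 84.00 m³/s; V = ΣQ_DR·Δt = 9.072 × 10^5 m³.
Runoff depth d = V / A = 26.30 mm.
C = d / P = 26.30 / 159 = 0.17.

C ≈ 0.17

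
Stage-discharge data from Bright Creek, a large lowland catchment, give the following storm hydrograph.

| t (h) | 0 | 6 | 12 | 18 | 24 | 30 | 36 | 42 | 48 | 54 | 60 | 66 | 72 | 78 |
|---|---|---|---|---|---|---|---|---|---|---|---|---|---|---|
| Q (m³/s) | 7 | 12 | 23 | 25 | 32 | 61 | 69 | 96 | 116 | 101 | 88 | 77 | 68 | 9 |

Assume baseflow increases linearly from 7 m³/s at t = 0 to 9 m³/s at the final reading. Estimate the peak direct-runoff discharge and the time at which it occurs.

Q_p = 107.77 m³/s at t = 48 h

Subtracting baseflow gives direct-runoff ordinates: 0.00, 4.85, 15.69, 17.54, 24.38, 53.23, 61.08, 87.92, 107.77, 92.62, 79.46, 68.31, 59.15, 0.00 m³/s.
The maximum is 107.77 m³/s, occurring at the reading for t = 48 h.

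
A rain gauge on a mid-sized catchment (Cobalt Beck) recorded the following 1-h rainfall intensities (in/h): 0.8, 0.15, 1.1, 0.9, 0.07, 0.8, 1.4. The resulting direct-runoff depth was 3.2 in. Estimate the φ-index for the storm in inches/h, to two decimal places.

φ ≈ 0.36 in/h

Only the 5 blocks with intensity above φ contribute runoff: 0.8, 1.1, 0.9, 0.8, 1.4 in/h.
Σ(I−φ)·Δt = d  ⇒  (0.8+1.1+0.9+0.8+1.4 − 5φ)·1 = 3.2
φ = (5.000 − 3.2/1) / 5 = 0.36 in/h.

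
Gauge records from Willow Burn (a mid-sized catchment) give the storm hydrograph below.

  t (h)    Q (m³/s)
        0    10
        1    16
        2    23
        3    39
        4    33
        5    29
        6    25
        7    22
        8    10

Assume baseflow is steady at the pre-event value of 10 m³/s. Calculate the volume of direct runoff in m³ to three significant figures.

Direct-runoff ordinates (Q − Q_b): 0.0, 6.0, 13.0, 29.0, 23.0, 19.0, 15.0, 12.0, 0.0 m³/s.
ΣQ_DR = 117.0 m³/s.
With Δt = 1 h = 3600 s, V = ΣQ_DR · Δt = 117.0 × 3600 = 4.21 × 10^5 m³.

V ≈ 4.21 × 10^5 m³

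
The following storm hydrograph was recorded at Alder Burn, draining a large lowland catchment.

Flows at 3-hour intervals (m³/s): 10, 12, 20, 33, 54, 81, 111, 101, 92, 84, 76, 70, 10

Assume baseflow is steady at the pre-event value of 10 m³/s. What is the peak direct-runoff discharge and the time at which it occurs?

Q_p = 101.0 m³/s at t = 18 h

Subtracting baseflow gives direct-runoff ordinates: 0.0, 2.0, 10.0, 23.0, 44.0, 71.0, 101.0, 91.0, 82.0, 74.0, 66.0, 60.0, 0.0 m³/s.
The maximum is 101.0 m³/s, occurring at the reading for t = 18 h.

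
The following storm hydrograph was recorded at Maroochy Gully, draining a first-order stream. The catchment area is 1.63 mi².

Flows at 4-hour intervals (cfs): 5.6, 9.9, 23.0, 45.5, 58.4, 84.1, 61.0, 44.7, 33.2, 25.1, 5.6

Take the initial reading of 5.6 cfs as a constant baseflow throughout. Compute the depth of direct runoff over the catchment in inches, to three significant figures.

Direct runoff: 0.0, 4.3, 17.4, 39.9, 52.8, 78.5, 55.4, 39.1, 27.6, 19.5, 0.0 cfs; ΣQ_DR = 334.5 cfs.
V = ΣQ_DR · Δt = 334.5 × 14400 s = 4.817 × 10^6 ft³.
Over A = 1.63 mi², depth = V / A = 1.27 in.

d ≈ 1.27 in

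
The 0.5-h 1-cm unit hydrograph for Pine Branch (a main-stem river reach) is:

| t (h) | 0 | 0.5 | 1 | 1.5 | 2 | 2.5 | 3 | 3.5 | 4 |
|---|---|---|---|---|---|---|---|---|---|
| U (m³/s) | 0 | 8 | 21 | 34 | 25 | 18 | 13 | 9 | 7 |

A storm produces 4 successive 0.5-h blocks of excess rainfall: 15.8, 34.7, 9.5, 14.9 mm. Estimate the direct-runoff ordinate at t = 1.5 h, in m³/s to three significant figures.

By discrete convolution, Q_j = Σ (P_i / 10 mm) · U_{j−i}.
At t = 1.5 h (j=3): Q = (15.8/10)·34 + (34.7/10)·21 + (9.5/10)·8 + (14.9/10)·0 = 134 m³/s.

Q ≈ 134 m³/s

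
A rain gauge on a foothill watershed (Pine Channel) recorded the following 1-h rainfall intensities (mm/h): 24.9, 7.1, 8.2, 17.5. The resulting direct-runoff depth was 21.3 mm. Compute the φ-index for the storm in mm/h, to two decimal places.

Only the 2 blocks with intensity above φ contribute runoff: 24.9, 17.5 mm/h.
Σ(I−φ)·Δt = d  ⇒  (24.9+17.5 − 2φ)·1 = 21.3
φ = (42.40 − 21.3/1) / 2 = 10.55 mm/h.

φ ≈ 10.55 mm/h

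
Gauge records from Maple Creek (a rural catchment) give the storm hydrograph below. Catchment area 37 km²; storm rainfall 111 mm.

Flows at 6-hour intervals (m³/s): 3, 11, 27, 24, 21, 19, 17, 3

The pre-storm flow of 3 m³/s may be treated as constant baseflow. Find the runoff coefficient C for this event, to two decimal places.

ΣQ_DR = 101.0 m³/s; V = ΣQ_DR·Δt = 2.182 × 10^6 m³.
Runoff depth d = V / A = 58.96 mm.
C = d / P = 58.96 / 111 = 0.53.

C ≈ 0.53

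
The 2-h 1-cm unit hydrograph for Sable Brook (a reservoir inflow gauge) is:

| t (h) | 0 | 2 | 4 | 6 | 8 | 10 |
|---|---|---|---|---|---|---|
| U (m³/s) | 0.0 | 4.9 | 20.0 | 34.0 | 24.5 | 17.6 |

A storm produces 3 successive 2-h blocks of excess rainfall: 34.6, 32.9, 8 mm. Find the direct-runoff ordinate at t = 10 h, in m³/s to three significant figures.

By discrete convolution, Q_j = Σ (P_i / 10 mm) · U_{j−i}.
At t = 10 h (j=5): Q = (34.6/10)·17.6 + (32.9/10)·24.5 + (8/10)·34.0 = 169 m³/s.

Q ≈ 169 m³/s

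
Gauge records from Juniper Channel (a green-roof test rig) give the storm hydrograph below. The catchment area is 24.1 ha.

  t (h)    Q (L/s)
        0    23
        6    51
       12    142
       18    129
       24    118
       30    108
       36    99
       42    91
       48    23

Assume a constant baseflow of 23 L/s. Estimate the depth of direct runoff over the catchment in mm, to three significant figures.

Direct runoff: 0.0, 28.0, 119.0, 106.0, 95.0, 85.0, 76.0, 68.0, 0.0 L/s; ΣQ_DR = 577.0 L/s.
V = ΣQ_DR · Δt = 577.0 × 21600 s = 1.246 × 10^7 L.
Over A = 24.1 ha, depth = V / A = 51.7 mm.

d ≈ 51.7 mm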